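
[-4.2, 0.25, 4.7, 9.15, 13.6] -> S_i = -4.20 + 4.45*i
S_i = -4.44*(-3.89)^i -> [-4.44, 17.27, -67.19, 261.36, -1016.67]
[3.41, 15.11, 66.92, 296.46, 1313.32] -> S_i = 3.41*4.43^i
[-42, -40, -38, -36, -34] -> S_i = -42 + 2*i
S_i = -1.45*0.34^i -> [-1.45, -0.49, -0.17, -0.06, -0.02]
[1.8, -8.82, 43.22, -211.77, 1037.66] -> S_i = 1.80*(-4.90)^i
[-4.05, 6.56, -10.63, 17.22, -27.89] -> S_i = -4.05*(-1.62)^i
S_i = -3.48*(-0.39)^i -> [-3.48, 1.36, -0.53, 0.21, -0.08]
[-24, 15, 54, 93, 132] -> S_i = -24 + 39*i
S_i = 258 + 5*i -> [258, 263, 268, 273, 278]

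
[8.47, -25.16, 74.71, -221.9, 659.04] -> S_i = 8.47*(-2.97)^i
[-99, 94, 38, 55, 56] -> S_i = Random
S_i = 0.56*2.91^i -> [0.56, 1.63, 4.74, 13.8, 40.16]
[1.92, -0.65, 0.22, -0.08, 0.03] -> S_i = 1.92*(-0.34)^i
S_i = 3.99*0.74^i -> [3.99, 2.95, 2.18, 1.62, 1.2]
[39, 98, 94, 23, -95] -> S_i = Random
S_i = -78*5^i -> [-78, -390, -1950, -9750, -48750]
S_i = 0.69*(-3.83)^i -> [0.69, -2.64, 10.12, -38.77, 148.47]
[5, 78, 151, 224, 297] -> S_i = 5 + 73*i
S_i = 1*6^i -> [1, 6, 36, 216, 1296]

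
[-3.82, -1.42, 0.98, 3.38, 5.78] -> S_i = -3.82 + 2.40*i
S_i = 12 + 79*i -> [12, 91, 170, 249, 328]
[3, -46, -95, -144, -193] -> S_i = 3 + -49*i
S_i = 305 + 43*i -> [305, 348, 391, 434, 477]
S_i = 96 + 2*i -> [96, 98, 100, 102, 104]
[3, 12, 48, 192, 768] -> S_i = 3*4^i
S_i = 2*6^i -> [2, 12, 72, 432, 2592]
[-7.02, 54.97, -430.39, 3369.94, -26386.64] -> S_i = -7.02*(-7.83)^i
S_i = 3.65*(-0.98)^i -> [3.65, -3.58, 3.51, -3.44, 3.37]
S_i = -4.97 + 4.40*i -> [-4.97, -0.57, 3.83, 8.23, 12.63]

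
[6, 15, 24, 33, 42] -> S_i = 6 + 9*i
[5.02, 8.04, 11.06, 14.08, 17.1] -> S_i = 5.02 + 3.02*i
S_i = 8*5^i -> [8, 40, 200, 1000, 5000]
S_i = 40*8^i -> [40, 320, 2560, 20480, 163840]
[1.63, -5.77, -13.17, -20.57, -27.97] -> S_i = 1.63 + -7.40*i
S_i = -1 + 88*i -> [-1, 87, 175, 263, 351]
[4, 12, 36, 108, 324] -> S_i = 4*3^i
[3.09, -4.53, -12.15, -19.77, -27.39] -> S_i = 3.09 + -7.62*i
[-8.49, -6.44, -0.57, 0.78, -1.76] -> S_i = Random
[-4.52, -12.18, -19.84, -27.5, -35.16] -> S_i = -4.52 + -7.66*i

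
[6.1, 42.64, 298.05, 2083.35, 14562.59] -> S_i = 6.10*6.99^i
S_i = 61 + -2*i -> [61, 59, 57, 55, 53]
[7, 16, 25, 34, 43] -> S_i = 7 + 9*i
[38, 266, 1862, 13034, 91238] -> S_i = 38*7^i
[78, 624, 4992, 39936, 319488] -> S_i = 78*8^i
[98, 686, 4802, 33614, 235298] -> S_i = 98*7^i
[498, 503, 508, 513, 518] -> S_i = 498 + 5*i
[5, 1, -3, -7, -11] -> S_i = 5 + -4*i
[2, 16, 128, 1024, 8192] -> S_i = 2*8^i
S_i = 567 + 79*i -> [567, 646, 725, 804, 883]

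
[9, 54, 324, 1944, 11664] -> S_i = 9*6^i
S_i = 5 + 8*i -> [5, 13, 21, 29, 37]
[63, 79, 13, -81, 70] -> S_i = Random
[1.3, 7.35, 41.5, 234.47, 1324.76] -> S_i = 1.30*5.65^i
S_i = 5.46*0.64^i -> [5.46, 3.49, 2.24, 1.43, 0.92]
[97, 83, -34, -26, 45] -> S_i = Random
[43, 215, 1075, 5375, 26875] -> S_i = 43*5^i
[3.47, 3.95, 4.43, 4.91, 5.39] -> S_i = 3.47 + 0.48*i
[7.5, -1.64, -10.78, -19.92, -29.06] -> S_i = 7.50 + -9.14*i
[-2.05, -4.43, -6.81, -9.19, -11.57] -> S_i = -2.05 + -2.38*i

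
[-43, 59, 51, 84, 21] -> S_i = Random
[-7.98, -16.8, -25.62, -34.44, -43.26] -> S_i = -7.98 + -8.82*i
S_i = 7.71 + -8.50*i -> [7.71, -0.79, -9.29, -17.79, -26.29]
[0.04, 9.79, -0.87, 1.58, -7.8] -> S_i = Random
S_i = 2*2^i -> [2, 4, 8, 16, 32]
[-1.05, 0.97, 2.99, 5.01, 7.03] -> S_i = -1.05 + 2.02*i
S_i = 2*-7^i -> [2, -14, 98, -686, 4802]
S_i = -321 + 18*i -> [-321, -303, -285, -267, -249]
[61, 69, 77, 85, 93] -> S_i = 61 + 8*i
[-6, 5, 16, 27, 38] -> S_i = -6 + 11*i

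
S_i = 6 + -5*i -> [6, 1, -4, -9, -14]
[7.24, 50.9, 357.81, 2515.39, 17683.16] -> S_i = 7.24*7.03^i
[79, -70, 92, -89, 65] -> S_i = Random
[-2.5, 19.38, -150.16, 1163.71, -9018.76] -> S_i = -2.50*(-7.75)^i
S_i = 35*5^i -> [35, 175, 875, 4375, 21875]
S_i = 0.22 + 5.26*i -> [0.22, 5.48, 10.74, 16.0, 21.26]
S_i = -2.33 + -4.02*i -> [-2.33, -6.35, -10.37, -14.39, -18.41]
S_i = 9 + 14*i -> [9, 23, 37, 51, 65]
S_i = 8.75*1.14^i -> [8.75, 9.98, 11.37, 12.96, 14.78]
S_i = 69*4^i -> [69, 276, 1104, 4416, 17664]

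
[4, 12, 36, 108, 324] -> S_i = 4*3^i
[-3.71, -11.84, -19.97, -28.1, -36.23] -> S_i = -3.71 + -8.13*i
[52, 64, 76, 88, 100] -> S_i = 52 + 12*i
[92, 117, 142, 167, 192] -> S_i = 92 + 25*i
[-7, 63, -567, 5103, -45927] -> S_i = -7*-9^i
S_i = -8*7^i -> [-8, -56, -392, -2744, -19208]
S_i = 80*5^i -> [80, 400, 2000, 10000, 50000]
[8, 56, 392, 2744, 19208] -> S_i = 8*7^i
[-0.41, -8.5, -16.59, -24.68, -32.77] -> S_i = -0.41 + -8.09*i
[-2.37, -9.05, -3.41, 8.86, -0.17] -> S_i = Random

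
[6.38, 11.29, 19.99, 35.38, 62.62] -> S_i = 6.38*1.77^i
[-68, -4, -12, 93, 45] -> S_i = Random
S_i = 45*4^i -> [45, 180, 720, 2880, 11520]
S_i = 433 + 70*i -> [433, 503, 573, 643, 713]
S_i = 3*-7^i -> [3, -21, 147, -1029, 7203]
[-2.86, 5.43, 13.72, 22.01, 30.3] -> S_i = -2.86 + 8.29*i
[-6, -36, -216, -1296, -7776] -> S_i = -6*6^i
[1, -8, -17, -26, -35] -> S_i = 1 + -9*i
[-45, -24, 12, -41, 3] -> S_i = Random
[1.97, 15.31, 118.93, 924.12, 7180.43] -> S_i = 1.97*7.77^i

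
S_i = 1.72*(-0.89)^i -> [1.72, -1.53, 1.36, -1.21, 1.08]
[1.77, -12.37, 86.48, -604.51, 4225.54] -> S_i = 1.77*(-6.99)^i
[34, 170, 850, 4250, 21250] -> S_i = 34*5^i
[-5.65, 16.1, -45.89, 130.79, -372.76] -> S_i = -5.65*(-2.85)^i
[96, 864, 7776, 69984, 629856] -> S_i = 96*9^i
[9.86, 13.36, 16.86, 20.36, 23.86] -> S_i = 9.86 + 3.50*i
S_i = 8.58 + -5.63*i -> [8.58, 2.95, -2.68, -8.31, -13.94]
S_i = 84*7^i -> [84, 588, 4116, 28812, 201684]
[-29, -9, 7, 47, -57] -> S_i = Random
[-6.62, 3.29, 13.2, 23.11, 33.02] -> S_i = -6.62 + 9.91*i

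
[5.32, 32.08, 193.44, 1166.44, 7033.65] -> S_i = 5.32*6.03^i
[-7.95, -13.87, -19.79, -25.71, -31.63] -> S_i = -7.95 + -5.92*i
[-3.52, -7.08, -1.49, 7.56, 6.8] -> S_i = Random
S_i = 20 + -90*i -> [20, -70, -160, -250, -340]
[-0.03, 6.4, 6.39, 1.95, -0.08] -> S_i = Random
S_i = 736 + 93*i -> [736, 829, 922, 1015, 1108]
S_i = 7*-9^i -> [7, -63, 567, -5103, 45927]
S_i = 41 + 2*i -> [41, 43, 45, 47, 49]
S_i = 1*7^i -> [1, 7, 49, 343, 2401]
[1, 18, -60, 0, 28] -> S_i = Random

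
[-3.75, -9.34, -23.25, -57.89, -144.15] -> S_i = -3.75*2.49^i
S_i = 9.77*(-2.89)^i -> [9.77, -28.24, 81.6, -235.82, 681.53]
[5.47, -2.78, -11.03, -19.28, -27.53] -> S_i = 5.47 + -8.25*i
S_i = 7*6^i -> [7, 42, 252, 1512, 9072]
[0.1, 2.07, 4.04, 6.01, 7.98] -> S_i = 0.10 + 1.97*i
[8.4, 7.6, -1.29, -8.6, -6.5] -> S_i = Random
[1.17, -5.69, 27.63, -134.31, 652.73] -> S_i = 1.17*(-4.86)^i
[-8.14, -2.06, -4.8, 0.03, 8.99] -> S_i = Random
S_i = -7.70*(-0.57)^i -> [-7.7, 4.39, -2.5, 1.43, -0.81]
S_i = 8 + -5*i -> [8, 3, -2, -7, -12]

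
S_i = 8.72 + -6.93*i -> [8.72, 1.79, -5.14, -12.07, -19.0]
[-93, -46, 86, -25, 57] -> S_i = Random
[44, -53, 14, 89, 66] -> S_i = Random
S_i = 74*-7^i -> [74, -518, 3626, -25382, 177674]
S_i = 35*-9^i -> [35, -315, 2835, -25515, 229635]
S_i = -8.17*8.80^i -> [-8.17, -71.9, -632.68, -5567.63, -48995.11]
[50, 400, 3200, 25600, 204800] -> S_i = 50*8^i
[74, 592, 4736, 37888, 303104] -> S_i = 74*8^i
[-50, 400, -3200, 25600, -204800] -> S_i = -50*-8^i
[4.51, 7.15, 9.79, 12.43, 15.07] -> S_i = 4.51 + 2.64*i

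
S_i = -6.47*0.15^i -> [-6.47, -0.97, -0.15, -0.02, -0.0]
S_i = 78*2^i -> [78, 156, 312, 624, 1248]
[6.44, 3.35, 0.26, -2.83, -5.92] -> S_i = 6.44 + -3.09*i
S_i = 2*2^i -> [2, 4, 8, 16, 32]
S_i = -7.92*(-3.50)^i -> [-7.92, 27.72, -97.02, 339.57, -1188.49]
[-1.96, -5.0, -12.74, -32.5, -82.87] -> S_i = -1.96*2.55^i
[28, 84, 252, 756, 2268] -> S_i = 28*3^i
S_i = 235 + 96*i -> [235, 331, 427, 523, 619]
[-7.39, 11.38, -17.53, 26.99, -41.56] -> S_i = -7.39*(-1.54)^i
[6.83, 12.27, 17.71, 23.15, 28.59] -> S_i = 6.83 + 5.44*i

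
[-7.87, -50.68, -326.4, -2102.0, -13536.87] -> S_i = -7.87*6.44^i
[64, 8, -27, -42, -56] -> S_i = Random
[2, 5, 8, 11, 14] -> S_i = 2 + 3*i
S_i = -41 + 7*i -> [-41, -34, -27, -20, -13]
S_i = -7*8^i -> [-7, -56, -448, -3584, -28672]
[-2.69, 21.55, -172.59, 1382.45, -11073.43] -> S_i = -2.69*(-8.01)^i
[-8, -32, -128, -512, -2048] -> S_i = -8*4^i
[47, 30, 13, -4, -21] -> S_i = 47 + -17*i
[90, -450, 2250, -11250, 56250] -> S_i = 90*-5^i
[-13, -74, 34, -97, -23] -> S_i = Random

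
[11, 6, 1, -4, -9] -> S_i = 11 + -5*i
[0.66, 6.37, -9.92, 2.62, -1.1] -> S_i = Random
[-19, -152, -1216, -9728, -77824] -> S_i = -19*8^i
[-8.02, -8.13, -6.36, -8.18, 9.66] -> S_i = Random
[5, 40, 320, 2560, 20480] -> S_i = 5*8^i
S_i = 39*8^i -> [39, 312, 2496, 19968, 159744]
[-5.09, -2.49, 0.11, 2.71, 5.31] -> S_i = -5.09 + 2.60*i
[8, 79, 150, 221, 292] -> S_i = 8 + 71*i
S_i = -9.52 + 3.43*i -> [-9.52, -6.09, -2.66, 0.77, 4.2]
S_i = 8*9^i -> [8, 72, 648, 5832, 52488]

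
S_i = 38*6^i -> [38, 228, 1368, 8208, 49248]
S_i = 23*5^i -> [23, 115, 575, 2875, 14375]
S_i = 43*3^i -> [43, 129, 387, 1161, 3483]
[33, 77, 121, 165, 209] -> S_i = 33 + 44*i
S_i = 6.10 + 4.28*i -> [6.1, 10.38, 14.66, 18.94, 23.22]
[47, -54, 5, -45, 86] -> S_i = Random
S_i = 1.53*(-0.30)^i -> [1.53, -0.46, 0.14, -0.04, 0.01]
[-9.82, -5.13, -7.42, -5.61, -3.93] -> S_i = Random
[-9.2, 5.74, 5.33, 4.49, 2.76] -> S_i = Random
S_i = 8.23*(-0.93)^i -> [8.23, -7.65, 7.12, -6.62, 6.16]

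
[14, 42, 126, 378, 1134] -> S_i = 14*3^i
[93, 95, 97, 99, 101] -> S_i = 93 + 2*i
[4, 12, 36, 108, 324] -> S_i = 4*3^i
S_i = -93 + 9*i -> [-93, -84, -75, -66, -57]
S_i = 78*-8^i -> [78, -624, 4992, -39936, 319488]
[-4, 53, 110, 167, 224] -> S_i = -4 + 57*i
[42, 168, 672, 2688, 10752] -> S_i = 42*4^i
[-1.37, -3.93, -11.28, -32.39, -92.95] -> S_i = -1.37*2.87^i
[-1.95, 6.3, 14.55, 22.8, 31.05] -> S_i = -1.95 + 8.25*i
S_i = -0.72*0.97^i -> [-0.72, -0.7, -0.68, -0.66, -0.64]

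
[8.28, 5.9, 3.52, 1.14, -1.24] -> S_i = 8.28 + -2.38*i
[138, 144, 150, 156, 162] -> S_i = 138 + 6*i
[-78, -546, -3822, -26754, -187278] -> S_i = -78*7^i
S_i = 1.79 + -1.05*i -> [1.79, 0.74, -0.31, -1.36, -2.41]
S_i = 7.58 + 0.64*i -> [7.58, 8.22, 8.86, 9.5, 10.14]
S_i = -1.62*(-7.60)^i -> [-1.62, 12.31, -93.57, 711.14, -5404.67]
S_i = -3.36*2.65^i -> [-3.36, -8.9, -23.6, -62.53, -165.7]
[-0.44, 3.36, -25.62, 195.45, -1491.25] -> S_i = -0.44*(-7.63)^i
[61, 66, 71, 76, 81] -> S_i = 61 + 5*i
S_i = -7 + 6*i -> [-7, -1, 5, 11, 17]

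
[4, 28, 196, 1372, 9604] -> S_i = 4*7^i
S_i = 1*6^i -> [1, 6, 36, 216, 1296]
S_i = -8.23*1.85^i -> [-8.23, -15.23, -28.17, -52.11, -96.4]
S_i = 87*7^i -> [87, 609, 4263, 29841, 208887]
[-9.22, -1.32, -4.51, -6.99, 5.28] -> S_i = Random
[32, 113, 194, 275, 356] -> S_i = 32 + 81*i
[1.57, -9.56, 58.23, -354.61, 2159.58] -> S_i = 1.57*(-6.09)^i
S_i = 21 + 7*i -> [21, 28, 35, 42, 49]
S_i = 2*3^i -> [2, 6, 18, 54, 162]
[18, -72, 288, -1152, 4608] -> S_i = 18*-4^i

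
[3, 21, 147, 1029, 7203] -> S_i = 3*7^i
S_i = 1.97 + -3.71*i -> [1.97, -1.74, -5.45, -9.16, -12.87]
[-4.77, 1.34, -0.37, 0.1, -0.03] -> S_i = -4.77*(-0.28)^i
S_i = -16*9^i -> [-16, -144, -1296, -11664, -104976]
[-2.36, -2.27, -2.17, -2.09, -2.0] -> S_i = -2.36*0.96^i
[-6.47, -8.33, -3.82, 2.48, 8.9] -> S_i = Random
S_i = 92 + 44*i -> [92, 136, 180, 224, 268]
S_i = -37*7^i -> [-37, -259, -1813, -12691, -88837]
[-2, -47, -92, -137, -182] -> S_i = -2 + -45*i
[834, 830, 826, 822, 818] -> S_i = 834 + -4*i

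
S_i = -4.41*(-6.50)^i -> [-4.41, 28.66, -186.32, 1211.1, -7872.13]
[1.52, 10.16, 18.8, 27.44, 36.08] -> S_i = 1.52 + 8.64*i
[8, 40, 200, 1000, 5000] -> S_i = 8*5^i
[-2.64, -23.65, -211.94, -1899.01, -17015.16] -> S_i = -2.64*8.96^i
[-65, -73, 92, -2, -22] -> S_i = Random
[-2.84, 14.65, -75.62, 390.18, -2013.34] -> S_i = -2.84*(-5.16)^i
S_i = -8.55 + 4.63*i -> [-8.55, -3.92, 0.71, 5.34, 9.97]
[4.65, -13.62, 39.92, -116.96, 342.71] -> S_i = 4.65*(-2.93)^i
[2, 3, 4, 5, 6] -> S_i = 2 + 1*i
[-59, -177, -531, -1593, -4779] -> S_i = -59*3^i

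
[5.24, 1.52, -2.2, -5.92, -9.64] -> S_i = 5.24 + -3.72*i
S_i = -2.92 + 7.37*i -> [-2.92, 4.45, 11.82, 19.19, 26.56]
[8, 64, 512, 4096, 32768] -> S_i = 8*8^i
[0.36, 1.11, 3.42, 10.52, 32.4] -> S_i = 0.36*3.08^i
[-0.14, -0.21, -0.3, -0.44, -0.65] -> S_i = -0.14*1.47^i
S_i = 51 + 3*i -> [51, 54, 57, 60, 63]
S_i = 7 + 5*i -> [7, 12, 17, 22, 27]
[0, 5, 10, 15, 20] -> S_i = 0 + 5*i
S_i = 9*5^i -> [9, 45, 225, 1125, 5625]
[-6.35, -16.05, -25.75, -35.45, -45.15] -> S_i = -6.35 + -9.70*i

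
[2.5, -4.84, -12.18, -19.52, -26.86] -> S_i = 2.50 + -7.34*i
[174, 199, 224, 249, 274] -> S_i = 174 + 25*i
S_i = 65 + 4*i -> [65, 69, 73, 77, 81]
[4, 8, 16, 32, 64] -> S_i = 4*2^i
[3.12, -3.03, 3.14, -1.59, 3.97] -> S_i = Random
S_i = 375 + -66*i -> [375, 309, 243, 177, 111]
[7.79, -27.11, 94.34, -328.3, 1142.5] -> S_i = 7.79*(-3.48)^i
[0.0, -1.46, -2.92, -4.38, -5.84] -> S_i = 0.00 + -1.46*i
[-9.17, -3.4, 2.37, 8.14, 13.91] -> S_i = -9.17 + 5.77*i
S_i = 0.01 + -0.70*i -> [0.01, -0.69, -1.39, -2.09, -2.79]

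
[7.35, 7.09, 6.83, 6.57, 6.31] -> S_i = 7.35 + -0.26*i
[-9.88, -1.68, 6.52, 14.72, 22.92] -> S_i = -9.88 + 8.20*i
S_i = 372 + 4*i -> [372, 376, 380, 384, 388]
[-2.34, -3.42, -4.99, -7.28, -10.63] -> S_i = -2.34*1.46^i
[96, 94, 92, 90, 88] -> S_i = 96 + -2*i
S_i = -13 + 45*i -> [-13, 32, 77, 122, 167]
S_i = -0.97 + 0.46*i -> [-0.97, -0.51, -0.05, 0.41, 0.87]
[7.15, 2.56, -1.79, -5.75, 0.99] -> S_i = Random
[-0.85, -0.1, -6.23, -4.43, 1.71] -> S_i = Random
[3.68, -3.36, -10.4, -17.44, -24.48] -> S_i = 3.68 + -7.04*i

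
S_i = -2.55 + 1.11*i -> [-2.55, -1.44, -0.33, 0.78, 1.89]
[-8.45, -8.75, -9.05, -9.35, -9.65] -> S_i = -8.45 + -0.30*i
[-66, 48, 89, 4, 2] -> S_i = Random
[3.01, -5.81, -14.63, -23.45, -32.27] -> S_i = 3.01 + -8.82*i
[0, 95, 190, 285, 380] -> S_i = 0 + 95*i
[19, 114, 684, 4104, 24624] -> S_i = 19*6^i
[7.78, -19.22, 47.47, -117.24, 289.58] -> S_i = 7.78*(-2.47)^i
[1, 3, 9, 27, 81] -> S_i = 1*3^i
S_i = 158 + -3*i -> [158, 155, 152, 149, 146]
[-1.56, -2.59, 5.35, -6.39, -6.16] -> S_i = Random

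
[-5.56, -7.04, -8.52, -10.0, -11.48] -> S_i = -5.56 + -1.48*i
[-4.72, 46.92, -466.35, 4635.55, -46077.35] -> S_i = -4.72*(-9.94)^i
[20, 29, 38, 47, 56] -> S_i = 20 + 9*i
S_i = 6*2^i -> [6, 12, 24, 48, 96]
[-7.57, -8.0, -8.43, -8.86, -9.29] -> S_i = -7.57 + -0.43*i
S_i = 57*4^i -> [57, 228, 912, 3648, 14592]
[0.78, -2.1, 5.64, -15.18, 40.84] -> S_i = 0.78*(-2.69)^i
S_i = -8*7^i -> [-8, -56, -392, -2744, -19208]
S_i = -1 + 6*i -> [-1, 5, 11, 17, 23]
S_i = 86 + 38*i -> [86, 124, 162, 200, 238]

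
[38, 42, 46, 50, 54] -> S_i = 38 + 4*i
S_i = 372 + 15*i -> [372, 387, 402, 417, 432]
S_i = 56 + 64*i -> [56, 120, 184, 248, 312]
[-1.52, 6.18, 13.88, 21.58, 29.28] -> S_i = -1.52 + 7.70*i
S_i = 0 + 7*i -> [0, 7, 14, 21, 28]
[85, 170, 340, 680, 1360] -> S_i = 85*2^i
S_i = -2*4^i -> [-2, -8, -32, -128, -512]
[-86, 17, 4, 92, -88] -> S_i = Random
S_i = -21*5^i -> [-21, -105, -525, -2625, -13125]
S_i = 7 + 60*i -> [7, 67, 127, 187, 247]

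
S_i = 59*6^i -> [59, 354, 2124, 12744, 76464]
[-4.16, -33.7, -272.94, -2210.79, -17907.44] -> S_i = -4.16*8.10^i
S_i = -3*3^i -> [-3, -9, -27, -81, -243]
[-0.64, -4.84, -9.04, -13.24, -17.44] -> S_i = -0.64 + -4.20*i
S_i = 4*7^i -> [4, 28, 196, 1372, 9604]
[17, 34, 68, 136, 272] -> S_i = 17*2^i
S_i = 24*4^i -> [24, 96, 384, 1536, 6144]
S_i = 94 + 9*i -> [94, 103, 112, 121, 130]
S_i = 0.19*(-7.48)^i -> [0.19, -1.42, 10.63, -79.52, 594.78]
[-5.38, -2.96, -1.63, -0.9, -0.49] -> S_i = -5.38*0.55^i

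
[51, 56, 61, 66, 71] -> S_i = 51 + 5*i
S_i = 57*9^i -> [57, 513, 4617, 41553, 373977]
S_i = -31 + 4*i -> [-31, -27, -23, -19, -15]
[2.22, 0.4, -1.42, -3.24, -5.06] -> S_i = 2.22 + -1.82*i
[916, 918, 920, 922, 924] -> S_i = 916 + 2*i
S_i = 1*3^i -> [1, 3, 9, 27, 81]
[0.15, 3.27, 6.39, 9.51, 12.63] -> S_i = 0.15 + 3.12*i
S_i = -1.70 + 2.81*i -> [-1.7, 1.11, 3.92, 6.73, 9.54]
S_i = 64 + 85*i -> [64, 149, 234, 319, 404]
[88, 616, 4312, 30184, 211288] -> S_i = 88*7^i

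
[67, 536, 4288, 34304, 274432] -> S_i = 67*8^i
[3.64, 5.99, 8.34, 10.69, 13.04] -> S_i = 3.64 + 2.35*i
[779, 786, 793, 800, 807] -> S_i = 779 + 7*i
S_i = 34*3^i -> [34, 102, 306, 918, 2754]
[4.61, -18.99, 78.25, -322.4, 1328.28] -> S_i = 4.61*(-4.12)^i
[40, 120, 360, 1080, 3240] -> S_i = 40*3^i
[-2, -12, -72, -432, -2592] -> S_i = -2*6^i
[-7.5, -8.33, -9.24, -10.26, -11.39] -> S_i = -7.50*1.11^i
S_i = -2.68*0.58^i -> [-2.68, -1.55, -0.9, -0.52, -0.3]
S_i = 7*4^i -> [7, 28, 112, 448, 1792]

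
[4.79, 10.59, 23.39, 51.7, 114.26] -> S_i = 4.79*2.21^i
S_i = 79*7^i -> [79, 553, 3871, 27097, 189679]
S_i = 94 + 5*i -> [94, 99, 104, 109, 114]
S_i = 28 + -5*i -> [28, 23, 18, 13, 8]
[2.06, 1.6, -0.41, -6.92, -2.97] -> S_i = Random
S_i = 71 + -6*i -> [71, 65, 59, 53, 47]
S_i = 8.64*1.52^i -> [8.64, 13.13, 19.96, 30.34, 46.12]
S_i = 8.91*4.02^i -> [8.91, 35.82, 143.99, 578.84, 2326.92]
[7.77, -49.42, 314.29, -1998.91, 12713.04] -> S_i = 7.77*(-6.36)^i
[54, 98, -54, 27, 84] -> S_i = Random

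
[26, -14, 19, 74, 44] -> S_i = Random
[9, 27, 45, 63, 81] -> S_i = 9 + 18*i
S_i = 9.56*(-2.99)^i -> [9.56, -28.58, 85.47, -255.55, 764.09]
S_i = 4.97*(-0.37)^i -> [4.97, -1.84, 0.68, -0.25, 0.09]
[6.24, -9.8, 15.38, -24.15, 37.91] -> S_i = 6.24*(-1.57)^i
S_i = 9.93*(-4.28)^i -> [9.93, -42.5, 181.9, -778.54, 3332.15]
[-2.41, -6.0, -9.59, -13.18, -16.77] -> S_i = -2.41 + -3.59*i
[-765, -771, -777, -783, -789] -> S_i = -765 + -6*i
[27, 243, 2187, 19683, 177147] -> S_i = 27*9^i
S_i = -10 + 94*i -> [-10, 84, 178, 272, 366]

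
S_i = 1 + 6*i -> [1, 7, 13, 19, 25]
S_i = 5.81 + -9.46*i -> [5.81, -3.65, -13.11, -22.57, -32.03]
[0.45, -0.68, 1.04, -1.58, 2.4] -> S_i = 0.45*(-1.52)^i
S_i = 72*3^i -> [72, 216, 648, 1944, 5832]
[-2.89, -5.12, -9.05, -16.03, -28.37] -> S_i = -2.89*1.77^i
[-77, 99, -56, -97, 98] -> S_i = Random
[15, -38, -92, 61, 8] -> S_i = Random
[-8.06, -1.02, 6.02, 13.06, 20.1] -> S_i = -8.06 + 7.04*i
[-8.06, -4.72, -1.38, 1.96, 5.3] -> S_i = -8.06 + 3.34*i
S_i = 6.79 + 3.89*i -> [6.79, 10.68, 14.57, 18.46, 22.35]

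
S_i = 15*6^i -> [15, 90, 540, 3240, 19440]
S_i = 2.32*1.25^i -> [2.32, 2.9, 3.62, 4.53, 5.66]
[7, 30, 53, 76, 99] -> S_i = 7 + 23*i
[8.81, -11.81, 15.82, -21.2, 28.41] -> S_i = 8.81*(-1.34)^i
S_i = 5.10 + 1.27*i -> [5.1, 6.37, 7.64, 8.91, 10.18]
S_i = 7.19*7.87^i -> [7.19, 56.59, 445.33, 3504.72, 27582.13]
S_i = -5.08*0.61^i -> [-5.08, -3.1, -1.89, -1.15, -0.7]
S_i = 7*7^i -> [7, 49, 343, 2401, 16807]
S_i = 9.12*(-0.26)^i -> [9.12, -2.37, 0.62, -0.16, 0.04]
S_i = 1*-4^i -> [1, -4, 16, -64, 256]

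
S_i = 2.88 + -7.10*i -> [2.88, -4.22, -11.32, -18.42, -25.52]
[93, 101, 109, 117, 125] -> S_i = 93 + 8*i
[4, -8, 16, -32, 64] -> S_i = 4*-2^i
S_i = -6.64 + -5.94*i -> [-6.64, -12.58, -18.52, -24.46, -30.4]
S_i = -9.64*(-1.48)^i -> [-9.64, 14.27, -21.12, 31.25, -46.25]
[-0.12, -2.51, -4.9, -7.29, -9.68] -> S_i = -0.12 + -2.39*i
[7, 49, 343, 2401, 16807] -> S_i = 7*7^i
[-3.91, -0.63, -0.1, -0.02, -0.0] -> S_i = -3.91*0.16^i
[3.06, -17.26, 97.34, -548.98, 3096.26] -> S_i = 3.06*(-5.64)^i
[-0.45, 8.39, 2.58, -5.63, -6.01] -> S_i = Random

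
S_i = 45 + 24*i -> [45, 69, 93, 117, 141]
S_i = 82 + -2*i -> [82, 80, 78, 76, 74]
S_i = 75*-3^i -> [75, -225, 675, -2025, 6075]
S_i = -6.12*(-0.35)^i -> [-6.12, 2.14, -0.75, 0.26, -0.09]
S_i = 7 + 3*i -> [7, 10, 13, 16, 19]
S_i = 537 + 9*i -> [537, 546, 555, 564, 573]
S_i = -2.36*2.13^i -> [-2.36, -5.03, -10.71, -22.81, -48.58]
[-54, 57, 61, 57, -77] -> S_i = Random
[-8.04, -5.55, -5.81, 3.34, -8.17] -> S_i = Random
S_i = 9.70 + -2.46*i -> [9.7, 7.24, 4.78, 2.32, -0.14]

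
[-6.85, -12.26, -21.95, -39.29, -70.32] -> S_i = -6.85*1.79^i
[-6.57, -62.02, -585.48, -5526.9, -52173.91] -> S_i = -6.57*9.44^i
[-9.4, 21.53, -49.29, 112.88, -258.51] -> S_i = -9.40*(-2.29)^i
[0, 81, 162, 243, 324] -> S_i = 0 + 81*i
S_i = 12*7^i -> [12, 84, 588, 4116, 28812]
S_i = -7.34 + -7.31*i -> [-7.34, -14.65, -21.96, -29.27, -36.58]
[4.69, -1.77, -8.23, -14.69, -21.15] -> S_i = 4.69 + -6.46*i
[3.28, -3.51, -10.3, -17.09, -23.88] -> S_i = 3.28 + -6.79*i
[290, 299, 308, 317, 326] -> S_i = 290 + 9*i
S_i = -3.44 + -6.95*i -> [-3.44, -10.39, -17.34, -24.29, -31.24]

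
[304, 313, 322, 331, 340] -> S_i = 304 + 9*i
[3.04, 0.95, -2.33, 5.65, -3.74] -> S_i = Random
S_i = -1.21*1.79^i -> [-1.21, -2.17, -3.88, -6.94, -12.42]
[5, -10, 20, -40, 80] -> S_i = 5*-2^i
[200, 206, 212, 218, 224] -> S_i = 200 + 6*i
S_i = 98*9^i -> [98, 882, 7938, 71442, 642978]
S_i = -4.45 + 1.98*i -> [-4.45, -2.47, -0.49, 1.49, 3.47]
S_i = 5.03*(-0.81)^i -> [5.03, -4.07, 3.3, -2.67, 2.17]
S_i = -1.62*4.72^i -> [-1.62, -7.65, -36.09, -170.35, -804.05]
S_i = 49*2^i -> [49, 98, 196, 392, 784]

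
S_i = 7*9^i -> [7, 63, 567, 5103, 45927]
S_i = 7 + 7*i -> [7, 14, 21, 28, 35]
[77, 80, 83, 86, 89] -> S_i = 77 + 3*i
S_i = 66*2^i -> [66, 132, 264, 528, 1056]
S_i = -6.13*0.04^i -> [-6.13, -0.25, -0.01, -0.0, -0.0]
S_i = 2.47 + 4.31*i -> [2.47, 6.78, 11.09, 15.4, 19.71]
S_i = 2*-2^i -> [2, -4, 8, -16, 32]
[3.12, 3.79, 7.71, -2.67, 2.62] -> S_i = Random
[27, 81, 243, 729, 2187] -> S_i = 27*3^i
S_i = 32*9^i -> [32, 288, 2592, 23328, 209952]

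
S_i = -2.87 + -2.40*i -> [-2.87, -5.27, -7.67, -10.07, -12.47]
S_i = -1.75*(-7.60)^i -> [-1.75, 13.3, -101.08, 768.21, -5838.38]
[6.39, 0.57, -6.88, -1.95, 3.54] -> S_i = Random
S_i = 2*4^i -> [2, 8, 32, 128, 512]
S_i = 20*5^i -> [20, 100, 500, 2500, 12500]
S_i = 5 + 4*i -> [5, 9, 13, 17, 21]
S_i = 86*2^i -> [86, 172, 344, 688, 1376]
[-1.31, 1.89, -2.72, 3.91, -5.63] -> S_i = -1.31*(-1.44)^i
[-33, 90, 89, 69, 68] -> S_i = Random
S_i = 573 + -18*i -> [573, 555, 537, 519, 501]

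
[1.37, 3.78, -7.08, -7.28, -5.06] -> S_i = Random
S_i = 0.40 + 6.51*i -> [0.4, 6.91, 13.42, 19.93, 26.44]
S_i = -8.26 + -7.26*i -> [-8.26, -15.52, -22.78, -30.04, -37.3]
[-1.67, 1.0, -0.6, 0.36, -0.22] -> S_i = -1.67*(-0.60)^i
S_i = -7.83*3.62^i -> [-7.83, -28.34, -102.61, -371.44, -1344.61]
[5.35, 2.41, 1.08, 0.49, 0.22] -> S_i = 5.35*0.45^i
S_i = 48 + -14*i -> [48, 34, 20, 6, -8]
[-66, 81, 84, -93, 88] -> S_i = Random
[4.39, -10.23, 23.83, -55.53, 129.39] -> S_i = 4.39*(-2.33)^i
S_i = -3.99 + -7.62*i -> [-3.99, -11.61, -19.23, -26.85, -34.47]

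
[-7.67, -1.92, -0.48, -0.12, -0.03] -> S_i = -7.67*0.25^i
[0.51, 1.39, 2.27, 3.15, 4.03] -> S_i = 0.51 + 0.88*i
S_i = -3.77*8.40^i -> [-3.77, -31.67, -266.01, -2234.49, -18769.75]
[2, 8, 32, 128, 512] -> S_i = 2*4^i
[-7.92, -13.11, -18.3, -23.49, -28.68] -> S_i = -7.92 + -5.19*i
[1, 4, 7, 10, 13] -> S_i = 1 + 3*i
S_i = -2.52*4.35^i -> [-2.52, -10.96, -47.68, -207.43, -902.31]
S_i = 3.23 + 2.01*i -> [3.23, 5.24, 7.25, 9.26, 11.27]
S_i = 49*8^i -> [49, 392, 3136, 25088, 200704]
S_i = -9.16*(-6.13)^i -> [-9.16, 56.15, -344.2, 2109.97, -12934.13]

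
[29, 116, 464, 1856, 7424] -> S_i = 29*4^i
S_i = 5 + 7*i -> [5, 12, 19, 26, 33]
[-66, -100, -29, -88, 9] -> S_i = Random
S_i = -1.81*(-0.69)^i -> [-1.81, 1.25, -0.86, 0.59, -0.41]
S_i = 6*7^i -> [6, 42, 294, 2058, 14406]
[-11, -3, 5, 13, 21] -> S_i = -11 + 8*i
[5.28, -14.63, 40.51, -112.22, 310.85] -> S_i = 5.28*(-2.77)^i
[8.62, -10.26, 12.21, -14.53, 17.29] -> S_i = 8.62*(-1.19)^i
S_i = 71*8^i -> [71, 568, 4544, 36352, 290816]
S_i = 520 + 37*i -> [520, 557, 594, 631, 668]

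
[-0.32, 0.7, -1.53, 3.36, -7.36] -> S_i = -0.32*(-2.19)^i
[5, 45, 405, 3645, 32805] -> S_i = 5*9^i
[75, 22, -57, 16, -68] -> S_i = Random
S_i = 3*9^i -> [3, 27, 243, 2187, 19683]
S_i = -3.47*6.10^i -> [-3.47, -21.17, -129.12, -787.62, -4804.51]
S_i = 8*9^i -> [8, 72, 648, 5832, 52488]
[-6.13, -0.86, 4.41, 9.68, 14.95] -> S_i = -6.13 + 5.27*i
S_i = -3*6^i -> [-3, -18, -108, -648, -3888]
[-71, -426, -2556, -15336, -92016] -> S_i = -71*6^i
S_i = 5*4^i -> [5, 20, 80, 320, 1280]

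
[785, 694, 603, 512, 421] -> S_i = 785 + -91*i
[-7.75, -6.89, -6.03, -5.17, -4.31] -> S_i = -7.75 + 0.86*i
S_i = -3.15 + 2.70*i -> [-3.15, -0.45, 2.25, 4.95, 7.65]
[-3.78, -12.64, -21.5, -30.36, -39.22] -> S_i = -3.78 + -8.86*i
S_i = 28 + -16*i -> [28, 12, -4, -20, -36]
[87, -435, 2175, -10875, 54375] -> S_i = 87*-5^i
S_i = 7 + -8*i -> [7, -1, -9, -17, -25]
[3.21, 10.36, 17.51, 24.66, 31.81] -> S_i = 3.21 + 7.15*i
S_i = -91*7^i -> [-91, -637, -4459, -31213, -218491]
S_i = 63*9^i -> [63, 567, 5103, 45927, 413343]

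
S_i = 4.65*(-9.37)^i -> [4.65, -43.57, 408.26, -3825.35, 35843.57]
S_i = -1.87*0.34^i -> [-1.87, -0.64, -0.22, -0.07, -0.02]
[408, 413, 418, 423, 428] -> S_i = 408 + 5*i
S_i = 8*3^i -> [8, 24, 72, 216, 648]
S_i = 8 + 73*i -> [8, 81, 154, 227, 300]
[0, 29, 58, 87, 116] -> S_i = 0 + 29*i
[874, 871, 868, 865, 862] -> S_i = 874 + -3*i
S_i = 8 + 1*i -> [8, 9, 10, 11, 12]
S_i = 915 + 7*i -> [915, 922, 929, 936, 943]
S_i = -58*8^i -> [-58, -464, -3712, -29696, -237568]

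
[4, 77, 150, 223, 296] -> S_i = 4 + 73*i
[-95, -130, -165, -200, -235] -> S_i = -95 + -35*i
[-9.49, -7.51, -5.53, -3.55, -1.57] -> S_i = -9.49 + 1.98*i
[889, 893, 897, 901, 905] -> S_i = 889 + 4*i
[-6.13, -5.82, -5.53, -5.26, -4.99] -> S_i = -6.13*0.95^i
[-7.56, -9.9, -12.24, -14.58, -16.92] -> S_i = -7.56 + -2.34*i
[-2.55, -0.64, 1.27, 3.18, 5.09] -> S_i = -2.55 + 1.91*i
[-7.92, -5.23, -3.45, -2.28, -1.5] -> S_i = -7.92*0.66^i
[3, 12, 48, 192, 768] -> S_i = 3*4^i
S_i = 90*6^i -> [90, 540, 3240, 19440, 116640]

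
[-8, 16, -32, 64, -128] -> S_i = -8*-2^i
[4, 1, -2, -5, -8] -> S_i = 4 + -3*i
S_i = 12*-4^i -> [12, -48, 192, -768, 3072]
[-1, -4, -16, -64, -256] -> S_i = -1*4^i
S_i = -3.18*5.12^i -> [-3.18, -16.28, -83.36, -426.81, -2185.28]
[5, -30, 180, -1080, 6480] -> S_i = 5*-6^i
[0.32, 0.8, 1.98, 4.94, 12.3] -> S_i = 0.32*2.49^i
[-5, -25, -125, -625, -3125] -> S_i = -5*5^i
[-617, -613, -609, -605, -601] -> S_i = -617 + 4*i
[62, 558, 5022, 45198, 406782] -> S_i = 62*9^i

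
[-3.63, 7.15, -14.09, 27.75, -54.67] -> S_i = -3.63*(-1.97)^i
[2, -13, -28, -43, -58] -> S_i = 2 + -15*i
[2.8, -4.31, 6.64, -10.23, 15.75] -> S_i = 2.80*(-1.54)^i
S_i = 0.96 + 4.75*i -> [0.96, 5.71, 10.46, 15.21, 19.96]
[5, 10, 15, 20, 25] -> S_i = 5 + 5*i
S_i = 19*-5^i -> [19, -95, 475, -2375, 11875]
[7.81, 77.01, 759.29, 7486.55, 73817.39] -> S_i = 7.81*9.86^i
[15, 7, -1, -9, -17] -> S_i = 15 + -8*i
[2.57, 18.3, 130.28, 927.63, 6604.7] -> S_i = 2.57*7.12^i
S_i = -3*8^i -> [-3, -24, -192, -1536, -12288]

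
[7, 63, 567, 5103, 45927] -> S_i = 7*9^i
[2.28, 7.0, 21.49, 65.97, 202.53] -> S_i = 2.28*3.07^i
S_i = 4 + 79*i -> [4, 83, 162, 241, 320]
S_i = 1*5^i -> [1, 5, 25, 125, 625]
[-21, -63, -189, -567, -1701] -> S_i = -21*3^i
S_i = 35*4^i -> [35, 140, 560, 2240, 8960]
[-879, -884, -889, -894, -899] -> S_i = -879 + -5*i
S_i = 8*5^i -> [8, 40, 200, 1000, 5000]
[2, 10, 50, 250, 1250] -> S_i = 2*5^i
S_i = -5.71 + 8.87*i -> [-5.71, 3.16, 12.03, 20.9, 29.77]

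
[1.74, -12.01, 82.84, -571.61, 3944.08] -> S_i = 1.74*(-6.90)^i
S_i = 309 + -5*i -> [309, 304, 299, 294, 289]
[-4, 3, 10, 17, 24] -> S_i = -4 + 7*i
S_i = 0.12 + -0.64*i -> [0.12, -0.52, -1.16, -1.8, -2.44]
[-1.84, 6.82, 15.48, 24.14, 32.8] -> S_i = -1.84 + 8.66*i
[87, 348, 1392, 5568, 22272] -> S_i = 87*4^i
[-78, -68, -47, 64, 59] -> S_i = Random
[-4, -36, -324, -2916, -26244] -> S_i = -4*9^i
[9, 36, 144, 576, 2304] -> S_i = 9*4^i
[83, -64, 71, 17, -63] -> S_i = Random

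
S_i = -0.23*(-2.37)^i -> [-0.23, 0.55, -1.29, 3.06, -7.26]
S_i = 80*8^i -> [80, 640, 5120, 40960, 327680]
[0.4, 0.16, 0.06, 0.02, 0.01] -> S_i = 0.40*0.39^i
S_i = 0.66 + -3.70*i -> [0.66, -3.04, -6.74, -10.44, -14.14]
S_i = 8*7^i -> [8, 56, 392, 2744, 19208]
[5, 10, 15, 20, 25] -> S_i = 5 + 5*i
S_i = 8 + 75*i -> [8, 83, 158, 233, 308]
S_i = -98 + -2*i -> [-98, -100, -102, -104, -106]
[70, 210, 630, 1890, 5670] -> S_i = 70*3^i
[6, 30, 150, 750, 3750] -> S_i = 6*5^i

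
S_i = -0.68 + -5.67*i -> [-0.68, -6.35, -12.02, -17.69, -23.36]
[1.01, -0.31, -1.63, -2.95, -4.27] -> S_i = 1.01 + -1.32*i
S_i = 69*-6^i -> [69, -414, 2484, -14904, 89424]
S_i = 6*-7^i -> [6, -42, 294, -2058, 14406]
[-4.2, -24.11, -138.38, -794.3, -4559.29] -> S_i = -4.20*5.74^i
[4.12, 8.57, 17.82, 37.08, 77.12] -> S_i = 4.12*2.08^i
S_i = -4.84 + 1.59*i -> [-4.84, -3.25, -1.66, -0.07, 1.52]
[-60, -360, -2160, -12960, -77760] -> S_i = -60*6^i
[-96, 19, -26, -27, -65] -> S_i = Random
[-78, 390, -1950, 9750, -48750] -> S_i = -78*-5^i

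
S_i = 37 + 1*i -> [37, 38, 39, 40, 41]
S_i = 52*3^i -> [52, 156, 468, 1404, 4212]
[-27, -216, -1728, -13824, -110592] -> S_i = -27*8^i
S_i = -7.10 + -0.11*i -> [-7.1, -7.21, -7.32, -7.43, -7.54]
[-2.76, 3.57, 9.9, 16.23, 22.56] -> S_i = -2.76 + 6.33*i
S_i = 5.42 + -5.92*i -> [5.42, -0.5, -6.42, -12.34, -18.26]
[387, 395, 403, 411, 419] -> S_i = 387 + 8*i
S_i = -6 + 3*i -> [-6, -3, 0, 3, 6]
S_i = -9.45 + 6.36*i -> [-9.45, -3.09, 3.27, 9.63, 15.99]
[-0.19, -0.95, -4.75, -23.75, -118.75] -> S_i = -0.19*5.00^i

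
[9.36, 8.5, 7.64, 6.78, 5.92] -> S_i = 9.36 + -0.86*i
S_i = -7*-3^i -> [-7, 21, -63, 189, -567]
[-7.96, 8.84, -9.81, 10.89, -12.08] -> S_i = -7.96*(-1.11)^i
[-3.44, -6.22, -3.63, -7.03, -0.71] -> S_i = Random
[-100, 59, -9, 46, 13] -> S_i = Random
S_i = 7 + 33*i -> [7, 40, 73, 106, 139]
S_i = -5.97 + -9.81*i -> [-5.97, -15.78, -25.59, -35.4, -45.21]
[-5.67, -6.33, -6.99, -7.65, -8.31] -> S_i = -5.67 + -0.66*i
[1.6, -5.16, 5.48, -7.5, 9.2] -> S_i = Random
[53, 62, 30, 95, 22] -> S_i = Random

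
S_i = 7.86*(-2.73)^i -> [7.86, -21.46, 58.58, -159.92, 436.59]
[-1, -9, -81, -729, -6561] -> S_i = -1*9^i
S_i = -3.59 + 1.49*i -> [-3.59, -2.1, -0.61, 0.88, 2.37]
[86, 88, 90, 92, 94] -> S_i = 86 + 2*i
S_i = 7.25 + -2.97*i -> [7.25, 4.28, 1.31, -1.66, -4.63]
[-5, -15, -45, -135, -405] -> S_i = -5*3^i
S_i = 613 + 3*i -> [613, 616, 619, 622, 625]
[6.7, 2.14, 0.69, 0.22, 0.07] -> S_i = 6.70*0.32^i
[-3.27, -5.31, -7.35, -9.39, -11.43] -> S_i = -3.27 + -2.04*i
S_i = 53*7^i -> [53, 371, 2597, 18179, 127253]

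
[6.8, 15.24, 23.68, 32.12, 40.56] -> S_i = 6.80 + 8.44*i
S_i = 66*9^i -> [66, 594, 5346, 48114, 433026]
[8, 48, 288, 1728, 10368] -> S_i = 8*6^i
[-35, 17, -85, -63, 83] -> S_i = Random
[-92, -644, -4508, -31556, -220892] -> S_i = -92*7^i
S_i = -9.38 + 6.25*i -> [-9.38, -3.13, 3.12, 9.37, 15.62]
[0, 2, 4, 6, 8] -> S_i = 0 + 2*i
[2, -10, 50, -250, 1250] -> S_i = 2*-5^i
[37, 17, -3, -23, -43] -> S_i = 37 + -20*i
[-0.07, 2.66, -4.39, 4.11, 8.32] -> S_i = Random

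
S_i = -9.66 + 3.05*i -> [-9.66, -6.61, -3.56, -0.51, 2.54]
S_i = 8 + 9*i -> [8, 17, 26, 35, 44]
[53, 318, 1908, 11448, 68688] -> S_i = 53*6^i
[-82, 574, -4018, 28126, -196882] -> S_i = -82*-7^i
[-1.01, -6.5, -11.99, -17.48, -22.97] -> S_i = -1.01 + -5.49*i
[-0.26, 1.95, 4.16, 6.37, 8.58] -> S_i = -0.26 + 2.21*i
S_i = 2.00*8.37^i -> [2.0, 16.74, 140.11, 1172.75, 9815.94]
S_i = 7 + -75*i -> [7, -68, -143, -218, -293]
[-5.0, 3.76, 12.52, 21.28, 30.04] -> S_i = -5.00 + 8.76*i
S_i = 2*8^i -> [2, 16, 128, 1024, 8192]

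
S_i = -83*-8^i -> [-83, 664, -5312, 42496, -339968]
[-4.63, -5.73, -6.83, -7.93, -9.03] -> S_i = -4.63 + -1.10*i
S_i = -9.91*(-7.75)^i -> [-9.91, 76.8, -595.22, 4612.95, -35750.36]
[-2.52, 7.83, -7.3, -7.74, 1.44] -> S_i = Random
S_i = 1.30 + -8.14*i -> [1.3, -6.84, -14.98, -23.12, -31.26]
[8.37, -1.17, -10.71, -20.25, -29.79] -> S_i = 8.37 + -9.54*i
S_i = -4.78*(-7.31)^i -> [-4.78, 34.94, -255.42, 1867.15, -13648.89]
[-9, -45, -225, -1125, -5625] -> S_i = -9*5^i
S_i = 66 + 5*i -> [66, 71, 76, 81, 86]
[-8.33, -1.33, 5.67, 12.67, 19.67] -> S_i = -8.33 + 7.00*i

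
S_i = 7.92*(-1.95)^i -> [7.92, -15.44, 30.12, -58.73, 114.52]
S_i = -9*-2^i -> [-9, 18, -36, 72, -144]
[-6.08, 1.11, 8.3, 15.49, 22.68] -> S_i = -6.08 + 7.19*i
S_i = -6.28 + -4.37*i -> [-6.28, -10.65, -15.02, -19.39, -23.76]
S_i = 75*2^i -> [75, 150, 300, 600, 1200]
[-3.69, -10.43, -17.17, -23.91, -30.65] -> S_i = -3.69 + -6.74*i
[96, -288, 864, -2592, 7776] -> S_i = 96*-3^i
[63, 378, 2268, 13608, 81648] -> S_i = 63*6^i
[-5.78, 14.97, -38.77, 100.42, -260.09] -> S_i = -5.78*(-2.59)^i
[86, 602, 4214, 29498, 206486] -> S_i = 86*7^i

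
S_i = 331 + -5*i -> [331, 326, 321, 316, 311]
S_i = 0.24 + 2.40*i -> [0.24, 2.64, 5.04, 7.44, 9.84]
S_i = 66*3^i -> [66, 198, 594, 1782, 5346]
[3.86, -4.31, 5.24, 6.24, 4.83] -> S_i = Random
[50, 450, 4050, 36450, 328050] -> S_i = 50*9^i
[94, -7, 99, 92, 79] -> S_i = Random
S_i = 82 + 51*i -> [82, 133, 184, 235, 286]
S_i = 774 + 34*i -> [774, 808, 842, 876, 910]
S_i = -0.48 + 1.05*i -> [-0.48, 0.57, 1.62, 2.67, 3.72]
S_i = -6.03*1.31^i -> [-6.03, -7.9, -10.35, -13.56, -17.76]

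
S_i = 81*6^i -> [81, 486, 2916, 17496, 104976]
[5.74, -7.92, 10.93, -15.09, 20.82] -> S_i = 5.74*(-1.38)^i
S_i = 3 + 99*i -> [3, 102, 201, 300, 399]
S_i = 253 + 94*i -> [253, 347, 441, 535, 629]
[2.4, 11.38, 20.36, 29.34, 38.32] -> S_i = 2.40 + 8.98*i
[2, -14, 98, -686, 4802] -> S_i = 2*-7^i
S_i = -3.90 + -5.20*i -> [-3.9, -9.1, -14.3, -19.5, -24.7]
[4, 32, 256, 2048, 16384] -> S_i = 4*8^i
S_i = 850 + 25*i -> [850, 875, 900, 925, 950]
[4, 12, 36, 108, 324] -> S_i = 4*3^i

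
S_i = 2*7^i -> [2, 14, 98, 686, 4802]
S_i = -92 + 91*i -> [-92, -1, 90, 181, 272]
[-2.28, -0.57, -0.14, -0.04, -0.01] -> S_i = -2.28*0.25^i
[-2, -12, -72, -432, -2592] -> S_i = -2*6^i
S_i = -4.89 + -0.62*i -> [-4.89, -5.51, -6.13, -6.75, -7.37]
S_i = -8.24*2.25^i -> [-8.24, -18.54, -41.72, -93.86, -211.18]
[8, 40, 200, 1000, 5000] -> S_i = 8*5^i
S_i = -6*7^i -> [-6, -42, -294, -2058, -14406]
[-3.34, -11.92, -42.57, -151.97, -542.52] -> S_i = -3.34*3.57^i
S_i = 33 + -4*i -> [33, 29, 25, 21, 17]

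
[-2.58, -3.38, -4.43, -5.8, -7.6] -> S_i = -2.58*1.31^i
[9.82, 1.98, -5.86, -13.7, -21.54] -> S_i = 9.82 + -7.84*i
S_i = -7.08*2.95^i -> [-7.08, -20.89, -61.61, -181.76, -536.19]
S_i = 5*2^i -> [5, 10, 20, 40, 80]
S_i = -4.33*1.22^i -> [-4.33, -5.28, -6.44, -7.86, -9.59]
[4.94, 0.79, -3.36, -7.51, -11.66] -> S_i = 4.94 + -4.15*i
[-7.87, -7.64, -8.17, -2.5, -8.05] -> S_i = Random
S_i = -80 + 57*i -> [-80, -23, 34, 91, 148]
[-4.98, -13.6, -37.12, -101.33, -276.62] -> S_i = -4.98*2.73^i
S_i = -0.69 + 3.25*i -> [-0.69, 2.56, 5.81, 9.06, 12.31]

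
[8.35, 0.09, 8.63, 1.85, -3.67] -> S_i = Random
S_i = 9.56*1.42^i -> [9.56, 13.58, 19.28, 27.37, 38.87]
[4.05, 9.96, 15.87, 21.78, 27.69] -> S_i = 4.05 + 5.91*i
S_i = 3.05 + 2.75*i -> [3.05, 5.8, 8.55, 11.3, 14.05]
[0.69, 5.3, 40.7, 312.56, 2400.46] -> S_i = 0.69*7.68^i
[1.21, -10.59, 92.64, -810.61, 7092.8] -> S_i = 1.21*(-8.75)^i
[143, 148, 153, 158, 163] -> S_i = 143 + 5*i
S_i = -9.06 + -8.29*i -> [-9.06, -17.35, -25.64, -33.93, -42.22]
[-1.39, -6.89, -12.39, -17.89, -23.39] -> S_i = -1.39 + -5.50*i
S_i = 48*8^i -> [48, 384, 3072, 24576, 196608]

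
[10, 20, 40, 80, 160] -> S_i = 10*2^i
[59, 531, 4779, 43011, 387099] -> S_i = 59*9^i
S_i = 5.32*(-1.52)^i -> [5.32, -8.09, 12.29, -18.68, 28.4]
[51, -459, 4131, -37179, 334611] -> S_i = 51*-9^i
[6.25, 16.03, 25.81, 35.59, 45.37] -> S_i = 6.25 + 9.78*i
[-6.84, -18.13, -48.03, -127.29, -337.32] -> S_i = -6.84*2.65^i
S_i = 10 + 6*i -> [10, 16, 22, 28, 34]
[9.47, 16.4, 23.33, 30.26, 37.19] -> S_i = 9.47 + 6.93*i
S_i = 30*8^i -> [30, 240, 1920, 15360, 122880]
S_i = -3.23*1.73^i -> [-3.23, -5.59, -9.67, -16.72, -28.93]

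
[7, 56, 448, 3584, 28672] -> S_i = 7*8^i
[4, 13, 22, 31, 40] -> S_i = 4 + 9*i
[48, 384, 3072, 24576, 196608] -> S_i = 48*8^i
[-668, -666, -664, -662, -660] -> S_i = -668 + 2*i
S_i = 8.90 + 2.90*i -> [8.9, 11.8, 14.7, 17.6, 20.5]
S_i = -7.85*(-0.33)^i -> [-7.85, 2.59, -0.85, 0.28, -0.09]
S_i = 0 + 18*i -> [0, 18, 36, 54, 72]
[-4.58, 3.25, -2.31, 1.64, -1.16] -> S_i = -4.58*(-0.71)^i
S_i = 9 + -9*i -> [9, 0, -9, -18, -27]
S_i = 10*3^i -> [10, 30, 90, 270, 810]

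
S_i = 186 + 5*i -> [186, 191, 196, 201, 206]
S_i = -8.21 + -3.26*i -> [-8.21, -11.47, -14.73, -17.99, -21.25]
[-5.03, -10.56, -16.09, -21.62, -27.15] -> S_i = -5.03 + -5.53*i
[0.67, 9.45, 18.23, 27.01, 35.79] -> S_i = 0.67 + 8.78*i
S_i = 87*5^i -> [87, 435, 2175, 10875, 54375]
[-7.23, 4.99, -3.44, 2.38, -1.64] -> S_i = -7.23*(-0.69)^i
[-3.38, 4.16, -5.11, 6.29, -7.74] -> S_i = -3.38*(-1.23)^i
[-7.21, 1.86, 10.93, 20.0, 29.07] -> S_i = -7.21 + 9.07*i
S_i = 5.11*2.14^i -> [5.11, 10.94, 23.4, 50.08, 107.17]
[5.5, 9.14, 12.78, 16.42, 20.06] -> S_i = 5.50 + 3.64*i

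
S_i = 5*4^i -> [5, 20, 80, 320, 1280]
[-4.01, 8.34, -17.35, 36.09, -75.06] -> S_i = -4.01*(-2.08)^i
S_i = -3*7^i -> [-3, -21, -147, -1029, -7203]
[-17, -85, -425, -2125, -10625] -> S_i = -17*5^i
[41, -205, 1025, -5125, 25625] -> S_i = 41*-5^i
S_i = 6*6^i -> [6, 36, 216, 1296, 7776]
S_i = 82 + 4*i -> [82, 86, 90, 94, 98]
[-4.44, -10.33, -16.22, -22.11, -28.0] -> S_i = -4.44 + -5.89*i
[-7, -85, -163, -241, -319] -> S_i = -7 + -78*i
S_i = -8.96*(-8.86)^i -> [-8.96, 79.39, -703.36, 6231.74, -55213.2]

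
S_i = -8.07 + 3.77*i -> [-8.07, -4.3, -0.53, 3.24, 7.01]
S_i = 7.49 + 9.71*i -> [7.49, 17.2, 26.91, 36.62, 46.33]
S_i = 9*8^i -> [9, 72, 576, 4608, 36864]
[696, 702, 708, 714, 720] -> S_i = 696 + 6*i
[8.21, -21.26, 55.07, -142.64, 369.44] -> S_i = 8.21*(-2.59)^i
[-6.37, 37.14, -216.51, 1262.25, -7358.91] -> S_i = -6.37*(-5.83)^i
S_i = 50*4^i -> [50, 200, 800, 3200, 12800]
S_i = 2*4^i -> [2, 8, 32, 128, 512]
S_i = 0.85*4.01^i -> [0.85, 3.41, 13.67, 54.81, 219.78]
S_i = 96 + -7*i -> [96, 89, 82, 75, 68]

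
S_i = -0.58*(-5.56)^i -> [-0.58, 3.22, -17.93, 99.69, -554.28]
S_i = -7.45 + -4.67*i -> [-7.45, -12.12, -16.79, -21.46, -26.13]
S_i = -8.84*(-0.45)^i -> [-8.84, 3.98, -1.79, 0.81, -0.36]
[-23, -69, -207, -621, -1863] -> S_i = -23*3^i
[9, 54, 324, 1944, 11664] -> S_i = 9*6^i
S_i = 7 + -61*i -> [7, -54, -115, -176, -237]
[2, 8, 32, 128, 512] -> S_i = 2*4^i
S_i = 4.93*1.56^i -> [4.93, 7.69, 12.0, 18.72, 29.2]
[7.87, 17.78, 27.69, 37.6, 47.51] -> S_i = 7.87 + 9.91*i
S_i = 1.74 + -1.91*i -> [1.74, -0.17, -2.08, -3.99, -5.9]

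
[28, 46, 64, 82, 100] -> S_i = 28 + 18*i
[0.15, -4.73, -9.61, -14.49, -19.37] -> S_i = 0.15 + -4.88*i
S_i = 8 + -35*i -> [8, -27, -62, -97, -132]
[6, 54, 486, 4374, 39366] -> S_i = 6*9^i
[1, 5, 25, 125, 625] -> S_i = 1*5^i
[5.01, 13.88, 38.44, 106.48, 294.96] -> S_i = 5.01*2.77^i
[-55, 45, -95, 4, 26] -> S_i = Random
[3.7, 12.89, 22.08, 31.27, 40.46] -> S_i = 3.70 + 9.19*i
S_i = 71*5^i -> [71, 355, 1775, 8875, 44375]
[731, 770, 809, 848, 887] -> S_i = 731 + 39*i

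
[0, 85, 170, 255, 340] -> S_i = 0 + 85*i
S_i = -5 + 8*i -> [-5, 3, 11, 19, 27]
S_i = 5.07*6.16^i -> [5.07, 31.23, 192.38, 1185.09, 7300.13]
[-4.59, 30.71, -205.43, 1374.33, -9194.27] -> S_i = -4.59*(-6.69)^i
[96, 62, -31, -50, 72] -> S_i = Random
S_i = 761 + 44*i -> [761, 805, 849, 893, 937]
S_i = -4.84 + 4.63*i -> [-4.84, -0.21, 4.42, 9.05, 13.68]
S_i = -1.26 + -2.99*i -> [-1.26, -4.25, -7.24, -10.23, -13.22]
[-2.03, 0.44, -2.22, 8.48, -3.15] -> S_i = Random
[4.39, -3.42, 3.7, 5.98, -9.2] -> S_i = Random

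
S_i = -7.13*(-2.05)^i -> [-7.13, 14.62, -29.96, 61.43, -125.92]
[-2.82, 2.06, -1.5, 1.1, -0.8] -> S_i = -2.82*(-0.73)^i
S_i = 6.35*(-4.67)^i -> [6.35, -29.65, 138.49, -646.73, 3020.24]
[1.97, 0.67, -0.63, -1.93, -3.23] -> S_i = 1.97 + -1.30*i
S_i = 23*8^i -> [23, 184, 1472, 11776, 94208]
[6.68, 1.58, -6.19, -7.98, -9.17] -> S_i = Random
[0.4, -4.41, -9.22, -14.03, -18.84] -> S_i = 0.40 + -4.81*i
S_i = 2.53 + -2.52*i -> [2.53, 0.01, -2.51, -5.03, -7.55]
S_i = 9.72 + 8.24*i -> [9.72, 17.96, 26.2, 34.44, 42.68]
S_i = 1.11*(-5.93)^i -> [1.11, -6.58, 39.03, -231.47, 1372.59]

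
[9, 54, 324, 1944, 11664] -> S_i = 9*6^i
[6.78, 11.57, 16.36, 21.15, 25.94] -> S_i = 6.78 + 4.79*i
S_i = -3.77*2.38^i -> [-3.77, -8.97, -21.35, -50.82, -120.96]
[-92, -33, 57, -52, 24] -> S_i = Random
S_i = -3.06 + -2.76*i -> [-3.06, -5.82, -8.58, -11.34, -14.1]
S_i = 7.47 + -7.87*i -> [7.47, -0.4, -8.27, -16.14, -24.01]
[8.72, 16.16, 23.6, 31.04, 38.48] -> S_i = 8.72 + 7.44*i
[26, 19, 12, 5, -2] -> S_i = 26 + -7*i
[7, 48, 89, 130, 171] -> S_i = 7 + 41*i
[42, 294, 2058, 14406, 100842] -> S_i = 42*7^i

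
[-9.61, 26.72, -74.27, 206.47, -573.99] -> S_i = -9.61*(-2.78)^i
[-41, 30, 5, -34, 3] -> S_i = Random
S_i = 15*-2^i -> [15, -30, 60, -120, 240]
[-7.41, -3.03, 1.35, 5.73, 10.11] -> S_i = -7.41 + 4.38*i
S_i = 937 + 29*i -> [937, 966, 995, 1024, 1053]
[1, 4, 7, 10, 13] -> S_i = 1 + 3*i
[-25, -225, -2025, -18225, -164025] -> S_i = -25*9^i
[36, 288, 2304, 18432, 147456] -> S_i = 36*8^i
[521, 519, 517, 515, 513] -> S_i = 521 + -2*i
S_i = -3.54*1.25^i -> [-3.54, -4.42, -5.53, -6.91, -8.64]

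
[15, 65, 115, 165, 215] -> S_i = 15 + 50*i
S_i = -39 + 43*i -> [-39, 4, 47, 90, 133]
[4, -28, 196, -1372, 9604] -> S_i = 4*-7^i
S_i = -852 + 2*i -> [-852, -850, -848, -846, -844]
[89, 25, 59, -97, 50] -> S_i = Random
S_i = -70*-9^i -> [-70, 630, -5670, 51030, -459270]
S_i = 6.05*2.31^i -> [6.05, 13.98, 32.28, 74.57, 172.27]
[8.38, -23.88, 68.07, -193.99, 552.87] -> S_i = 8.38*(-2.85)^i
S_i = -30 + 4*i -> [-30, -26, -22, -18, -14]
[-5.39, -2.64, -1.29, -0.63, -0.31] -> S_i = -5.39*0.49^i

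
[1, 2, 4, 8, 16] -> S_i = 1*2^i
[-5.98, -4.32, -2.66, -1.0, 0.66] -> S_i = -5.98 + 1.66*i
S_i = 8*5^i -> [8, 40, 200, 1000, 5000]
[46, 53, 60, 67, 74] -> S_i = 46 + 7*i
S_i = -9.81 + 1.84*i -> [-9.81, -7.97, -6.13, -4.29, -2.45]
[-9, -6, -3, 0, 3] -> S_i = -9 + 3*i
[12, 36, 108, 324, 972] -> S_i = 12*3^i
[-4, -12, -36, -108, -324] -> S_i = -4*3^i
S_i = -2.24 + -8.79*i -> [-2.24, -11.03, -19.82, -28.61, -37.4]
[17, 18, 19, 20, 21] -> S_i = 17 + 1*i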